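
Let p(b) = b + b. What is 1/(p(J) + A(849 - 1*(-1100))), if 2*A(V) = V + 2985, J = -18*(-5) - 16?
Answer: 1/2615 ≈ 0.00038241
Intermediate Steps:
J = 74 (J = 90 - 16 = 74)
A(V) = 2985/2 + V/2 (A(V) = (V + 2985)/2 = (2985 + V)/2 = 2985/2 + V/2)
p(b) = 2*b
1/(p(J) + A(849 - 1*(-1100))) = 1/(2*74 + (2985/2 + (849 - 1*(-1100))/2)) = 1/(148 + (2985/2 + (849 + 1100)/2)) = 1/(148 + (2985/2 + (1/2)*1949)) = 1/(148 + (2985/2 + 1949/2)) = 1/(148 + 2467) = 1/2615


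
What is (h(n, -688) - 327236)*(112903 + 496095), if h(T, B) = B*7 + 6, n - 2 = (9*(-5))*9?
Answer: -202215349908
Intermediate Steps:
n = -403 (n = 2 + (9*(-5))*9 = 2 - 45*9 = 2 - 405 = -403)
h(T, B) = 6 + 7*B (h(T, B) = 7*B + 6 = 6 + 7*B)
(h(n, -688) - 327236)*(112903 + 496095) = ((6 + 7*(-688)) - 327236)*(112903 + 496095) = ((6 - 4816) - 327236)*608998 = (-4810 - 327236)*608998 = -332046*608998 = -202215349908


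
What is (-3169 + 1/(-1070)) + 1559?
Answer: -1722701/1070 ≈ -1610.0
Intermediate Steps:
(-3169 + 1/(-1070)) + 1559 = (-3169 - 1/1070) + 1559 = -3390831/1070 + 1559 = -1722701/1070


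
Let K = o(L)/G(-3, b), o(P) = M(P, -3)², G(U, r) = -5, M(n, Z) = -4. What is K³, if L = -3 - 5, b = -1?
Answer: -4096/125 ≈ -32.768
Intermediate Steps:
L = -8
o(P) = 16 (o(P) = (-4)² = 16)
K = -16/5 (K = 16/(-5) = 16*(-⅕) = -16/5 ≈ -3.2000)
K³ = (-16/5)³ = -4096/125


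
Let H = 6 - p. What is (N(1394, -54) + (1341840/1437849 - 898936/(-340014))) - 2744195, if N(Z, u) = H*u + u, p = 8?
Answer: -24844037481258213/9053496109 ≈ -2.7441e+6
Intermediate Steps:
H = -2 (H = 6 - 1*8 = 6 - 8 = -2)
N(Z, u) = -u (N(Z, u) = -2*u + u = -u)
(N(1394, -54) + (1341840/1437849 - 898936/(-340014))) - 2744195 = (-1*(-54) + (1341840/1437849 - 898936/(-340014))) - 2744195 = (54 + (1341840*(1/1437849) - 898936*(-1/340014))) - 2744195 = (54 + (447280/479283 + 449468/170007)) - 2744195 = (54 + 32384789156/9053496109) - 2744195 = 521273579042/9053496109 - 2744195 = -24844037481258213/9053496109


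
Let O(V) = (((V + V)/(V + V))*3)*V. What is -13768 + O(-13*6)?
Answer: -14002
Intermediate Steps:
O(V) = 3*V (O(V) = (((2*V)/((2*V)))*3)*V = (((2*V)*(1/(2*V)))*3)*V = (1*3)*V = 3*V)
-13768 + O(-13*6) = -13768 + 3*(-13*6) = -13768 + 3*(-78) = -13768 - 234 = -14002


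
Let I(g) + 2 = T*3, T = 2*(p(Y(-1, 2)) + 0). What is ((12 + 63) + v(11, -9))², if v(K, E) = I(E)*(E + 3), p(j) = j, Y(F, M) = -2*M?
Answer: 53361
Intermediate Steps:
T = -8 (T = 2*(-2*2 + 0) = 2*(-4 + 0) = 2*(-4) = -8)
I(g) = -26 (I(g) = -2 - 8*3 = -2 - 24 = -26)
v(K, E) = -78 - 26*E (v(K, E) = -26*(E + 3) = -26*(3 + E) = -78 - 26*E)
((12 + 63) + v(11, -9))² = ((12 + 63) + (-78 - 26*(-9)))² = (75 + (-78 + 234))² = (75 + 156)² = 231² = 53361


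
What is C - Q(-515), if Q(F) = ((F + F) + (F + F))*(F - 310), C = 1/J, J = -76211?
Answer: -129520594501/76211 ≈ -1.6995e+6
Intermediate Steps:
C = -1/76211 (C = 1/(-76211) = -1/76211 ≈ -1.3121e-5)
Q(F) = 4*F*(-310 + F) (Q(F) = (2*F + 2*F)*(-310 + F) = (4*F)*(-310 + F) = 4*F*(-310 + F))
C - Q(-515) = -1/76211 - 4*(-515)*(-310 - 515) = -1/76211 - 4*(-515)*(-825) = -1/76211 - 1*1699500 = -1/76211 - 1699500 = -129520594501/76211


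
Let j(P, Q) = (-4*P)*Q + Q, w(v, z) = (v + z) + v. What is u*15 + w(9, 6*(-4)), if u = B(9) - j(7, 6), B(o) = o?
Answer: 2559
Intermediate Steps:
w(v, z) = z + 2*v
j(P, Q) = Q - 4*P*Q (j(P, Q) = -4*P*Q + Q = Q - 4*P*Q)
u = 171 (u = 9 - 6*(1 - 4*7) = 9 - 6*(1 - 28) = 9 - 6*(-27) = 9 - 1*(-162) = 9 + 162 = 171)
u*15 + w(9, 6*(-4)) = 171*15 + (6*(-4) + 2*9) = 2565 + (-24 + 18) = 2565 - 6 = 2559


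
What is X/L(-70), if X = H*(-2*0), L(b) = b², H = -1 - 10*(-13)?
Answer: 0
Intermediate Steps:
H = 129 (H = -1 + 130 = 129)
X = 0 (X = 129*(-2*0) = 129*0 = 0)
X/L(-70) = 0/((-70)²) = 0/4900 = 0*(1/4900) = 0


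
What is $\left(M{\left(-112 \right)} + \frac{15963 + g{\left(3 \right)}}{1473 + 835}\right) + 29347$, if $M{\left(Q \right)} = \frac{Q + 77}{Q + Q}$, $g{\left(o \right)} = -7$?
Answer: $\frac{541993541}{18464} \approx 29354.0$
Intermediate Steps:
$M{\left(Q \right)} = \frac{77 + Q}{2 Q}$
$\left(M{\left(-112 \right)} + \frac{15963 + g{\left(3 \right)}}{1473 + 835}\right) + 29347 = \left(\frac{77 - 112}{2 \left(-112\right)} + \frac{15963 - 7}{1473 + 835}\right) + 29347 = \left(\frac{1}{2} \left(- \frac{1}{112}\right) \left(-35\right) + \frac{15956}{2308}\right) + 29347 = \left(\frac{5}{32} + 15956 \cdot \frac{1}{2308}\right) + 29347 = \left(\frac{5}{32} + \frac{3989}{577}\right) + 29347 = \frac{130533}{18464} + 29347 = \frac{541993541}{18464}$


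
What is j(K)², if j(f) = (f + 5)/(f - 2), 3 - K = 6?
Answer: 4/25 ≈ 0.16000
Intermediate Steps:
K = -3 (K = 3 - 1*6 = 3 - 6 = -3)
j(f) = (5 + f)/(-2 + f)
j(K)² = ((5 - 3)/(-2 - 3))² = (2/(-5))² = (-⅕*2)² = (-⅖)² = 4/25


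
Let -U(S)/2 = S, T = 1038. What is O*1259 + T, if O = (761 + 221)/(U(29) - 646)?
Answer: -252793/352 ≈ -718.16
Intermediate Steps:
U(S) = -2*S
O = -491/352 (O = (761 + 221)/(-2*29 - 646) = 982/(-58 - 646) = 982/(-704) = 982*(-1/704) = -491/352 ≈ -1.3949)
O*1259 + T = -491/352*1259 + 1038 = -618169/352 + 1038 = -252793/352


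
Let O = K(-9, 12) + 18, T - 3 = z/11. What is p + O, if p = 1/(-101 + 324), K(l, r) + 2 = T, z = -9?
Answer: 44611/2453 ≈ 18.186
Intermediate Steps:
T = 24/11 (T = 3 - 9/11 = 24/11 ≈ 2.1818)
K(l, r) = 2/11 (K(l, r) = -2 + 24/11 = 2/11)
p = 1/223 ≈ 0.0044843
O = 200/11 (O = 2/11 + 18 = 200/11 ≈ 18.182)
p + O = 1/223 + 200/11 = 44611/2453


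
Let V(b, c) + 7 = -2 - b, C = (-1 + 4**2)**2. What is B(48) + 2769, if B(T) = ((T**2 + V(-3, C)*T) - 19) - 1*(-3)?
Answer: 4769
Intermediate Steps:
C = 225 (C = (-1 + 16)**2 = 15**2 = 225)
V(b, c) = -9 - b (V(b, c) = -7 + (-2 - b) = -9 - b)
B(T) = -16 + T**2 - 6*T (B(T) = ((T**2 + (-9 - 1*(-3))*T) - 19) - 1*(-3) = ((T**2 + (-9 + 3)*T) - 19) + 3 = ((T**2 - 6*T) - 19) + 3 = (-19 + T**2 - 6*T) + 3 = -16 + T**2 - 6*T)
B(48) + 2769 = (-16 + 48**2 - 6*48) + 2769 = (-16 + 2304 - 288) + 2769 = 2000 + 2769 = 4769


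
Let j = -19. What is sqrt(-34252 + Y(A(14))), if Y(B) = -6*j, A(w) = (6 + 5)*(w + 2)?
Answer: 13*I*sqrt(202) ≈ 184.76*I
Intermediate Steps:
A(w) = 22 + 11*w (A(w) = 11*(2 + w) = 22 + 11*w)
Y(B) = 114 (Y(B) = -6*(-19) = 114)
sqrt(-34252 + Y(A(14))) = sqrt(-34252 + 114) = sqrt(-34138) = 13*I*sqrt(202)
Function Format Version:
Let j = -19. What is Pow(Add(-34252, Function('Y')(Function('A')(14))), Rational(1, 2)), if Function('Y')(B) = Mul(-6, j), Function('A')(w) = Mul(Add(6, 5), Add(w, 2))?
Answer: Mul(13, I, Pow(202, Rational(1, 2))) ≈ Mul(184.76, I)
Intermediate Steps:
Function('A')(w) = Add(22, Mul(11, w)) (Function('A')(w) = Mul(11, Add(2, w)) = Add(22, Mul(11, w)))
Function('Y')(B) = 114 (Function('Y')(B) = Mul(-6, -19) = 114)
Pow(Add(-34252, Function('Y')(Function('A')(14))), Rational(1, 2)) = Pow(Add(-34252, 114), Rational(1, 2)) = Pow(-34138, Rational(1, 2)) = Mul(13, I, Pow(202, Rational(1, 2)))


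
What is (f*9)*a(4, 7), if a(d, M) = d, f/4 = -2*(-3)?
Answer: 864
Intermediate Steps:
f = 24 (f = 4*(-2*(-3)) = 4*6 = 24)
(f*9)*a(4, 7) = (24*9)*4 = 216*4 = 864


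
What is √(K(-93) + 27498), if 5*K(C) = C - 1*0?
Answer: 13*√4065/5 ≈ 165.77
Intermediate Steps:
K(C) = C/5 (K(C) = (C - 1*0)/5 = (C + 0)/5 = C/5)
√(K(-93) + 27498) = √((⅕)*(-93) + 27498) = √(-93/5 + 27498) = √(137397/5) = 13*√4065/5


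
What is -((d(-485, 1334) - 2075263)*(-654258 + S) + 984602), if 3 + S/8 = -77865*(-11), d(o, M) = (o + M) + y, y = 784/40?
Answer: 64283797273526/5 ≈ 1.2857e+13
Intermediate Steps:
y = 98/5 (y = 784*(1/40) = 98/5 ≈ 19.600)
d(o, M) = 98/5 + M + o (d(o, M) = (o + M) + 98/5 = (M + o) + 98/5 = 98/5 + M + o)
S = 6852096 (S = -24 + 8*(-77865*(-11)) = -24 + 8*856515 = -24 + 6852120 = 6852096)
-((d(-485, 1334) - 2075263)*(-654258 + S) + 984602) = -(((98/5 + 1334 - 485) - 2075263)*(-654258 + 6852096) + 984602) = -((4343/5 - 2075263)*6197838 + 984602) = -(-10371972/5*6197838 + 984602) = -(-64283802196536/5 + 984602) = -1*(-64283797273526/5) = 64283797273526/5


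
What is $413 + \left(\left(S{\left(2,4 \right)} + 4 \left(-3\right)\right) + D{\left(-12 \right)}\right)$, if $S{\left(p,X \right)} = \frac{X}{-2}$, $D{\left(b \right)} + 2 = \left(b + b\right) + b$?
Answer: $361$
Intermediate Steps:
$D{\left(b \right)} = -2 + 3 b$ ($D{\left(b \right)} = -2 + \left(\left(b + b\right) + b\right) = -2 + \left(2 b + b\right) = -2 + 3 b$)
$S{\left(p,X \right)} = - \frac{X}{2}$ ($S{\left(p,X \right)} = X \left(- \frac{1}{2}\right) = - \frac{X}{2}$)
$413 + \left(\left(S{\left(2,4 \right)} + 4 \left(-3\right)\right) + D{\left(-12 \right)}\right) = 413 + \left(\left(\left(- \frac{1}{2}\right) 4 + 4 \left(-3\right)\right) + \left(-2 + 3 \left(-12\right)\right)\right) = 413 - 52 = 361$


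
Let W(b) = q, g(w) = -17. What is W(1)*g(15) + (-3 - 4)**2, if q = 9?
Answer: -104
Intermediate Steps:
W(b) = 9
W(1)*g(15) + (-3 - 4)**2 = 9*(-17) + (-3 - 4)**2 = -153 + (-7)**2 = -153 + 49 = -104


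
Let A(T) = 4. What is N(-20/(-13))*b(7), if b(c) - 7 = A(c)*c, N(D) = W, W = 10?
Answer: 350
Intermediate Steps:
N(D) = 10
b(c) = 7 + 4*c
N(-20/(-13))*b(7) = 10*(7 + 4*7) = 10*(7 + 28) = 10*35 = 350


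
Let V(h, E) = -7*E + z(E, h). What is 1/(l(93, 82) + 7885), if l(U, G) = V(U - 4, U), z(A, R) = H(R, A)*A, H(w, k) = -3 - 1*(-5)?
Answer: 1/7420 ≈ 0.00013477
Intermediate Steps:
H(w, k) = 2 (H(w, k) = -3 + 5 = 2)
z(A, R) = 2*A
V(h, E) = -5*E (V(h, E) = -7*E + 2*E = -5*E)
l(U, G) = -5*U
1/(l(93, 82) + 7885) = 1/(-5*93 + 7885) = 1/(-465 + 7885) = 1/7420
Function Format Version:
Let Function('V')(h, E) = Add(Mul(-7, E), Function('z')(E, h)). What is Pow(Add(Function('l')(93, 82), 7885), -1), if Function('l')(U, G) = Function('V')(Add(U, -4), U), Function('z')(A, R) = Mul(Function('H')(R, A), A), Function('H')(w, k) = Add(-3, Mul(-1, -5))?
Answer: Rational(1, 7420) ≈ 0.00013477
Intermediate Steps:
Function('H')(w, k) = 2 (Function('H')(w, k) = Add(-3, 5) = 2)
Function('z')(A, R) = Mul(2, A)
Function('V')(h, E) = Mul(-5, E) (Function('V')(h, E) = Add(Mul(-7, E), Mul(2, E)) = Mul(-5, E))
Function('l')(U, G) = Mul(-5, U)
Pow(Add(Function('l')(93, 82), 7885), -1) = Pow(Add(Mul(-5, 93), 7885), -1) = Pow(Add(-465, 7885), -1) = Pow(7420, -1) = Rational(1, 7420)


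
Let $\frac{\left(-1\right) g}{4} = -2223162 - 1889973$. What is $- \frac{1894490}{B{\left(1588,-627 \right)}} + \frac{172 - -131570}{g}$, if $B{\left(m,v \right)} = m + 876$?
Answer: $- \frac{33300051167}{43310960} \approx -768.86$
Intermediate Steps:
$g = 16452540$ ($g = - 4 \left(-2223162 - 1889973\right) = \left(-4\right) \left(-4113135\right) = 16452540$)
$B{\left(m,v \right)} = 876 + m$
$- \frac{1894490}{B{\left(1588,-627 \right)}} + \frac{172 - -131570}{g} = - \frac{1894490}{876 + 1588} + \frac{172 - -131570}{16452540} = - \frac{1894490}{2464} + \left(172 + 131570\right) \frac{1}{16452540} = \left(-1894490\right) \frac{1}{2464} + 131742 \cdot \frac{1}{16452540} = - \frac{947245}{1232} + \frac{563}{70310} = - \frac{33300051167}{43310960}$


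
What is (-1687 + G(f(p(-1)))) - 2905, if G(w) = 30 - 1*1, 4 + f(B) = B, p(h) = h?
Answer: -4563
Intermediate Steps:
f(B) = -4 + B
G(w) = 29 (G(w) = 30 - 1 = 29)
(-1687 + G(f(p(-1)))) - 2905 = (-1687 + 29) - 2905 = -1658 - 2905 = -4563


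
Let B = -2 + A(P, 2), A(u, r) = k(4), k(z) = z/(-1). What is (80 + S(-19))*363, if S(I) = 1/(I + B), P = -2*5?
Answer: 725637/25 ≈ 29025.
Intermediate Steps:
k(z) = -z (k(z) = z*(-1) = -z)
P = -10
A(u, r) = -4 (A(u, r) = -1*4 = -4)
B = -6 (B = -2 - 4 = -6)
S(I) = 1/(-6 + I) (S(I) = 1/(I - 6) = 1/(-6 + I))
(80 + S(-19))*363 = (80 + 1/(-6 - 19))*363 = (80 + 1/(-25))*363 = (80 - 1/25)*363 = (1999/25)*363 = 725637/25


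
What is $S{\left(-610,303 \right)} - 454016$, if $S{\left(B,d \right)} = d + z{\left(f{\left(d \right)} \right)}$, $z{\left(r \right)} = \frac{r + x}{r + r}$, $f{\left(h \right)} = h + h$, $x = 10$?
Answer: $- \frac{137474885}{303} \approx -4.5371 \cdot 10^{5}$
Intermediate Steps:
$f{\left(h \right)} = 2 h$
$z{\left(r \right)} = \frac{10 + r}{2 r}$ ($z{\left(r \right)} = \frac{r + 10}{r + r} = \frac{10 + r}{2 r}$)
$S{\left(B,d \right)} = d + \frac{10 + 2 d}{4 d}$ ($S{\left(B,d \right)} = d + \frac{10 + 2 d}{2 \cdot 2 d} = d + \frac{\frac{1}{2 d} \left(10 + 2 d\right)}{2} = d + \frac{10 + 2 d}{4 d}$)
$S{\left(-610,303 \right)} - 454016 = \left(\frac{1}{2} + 303 + \frac{5}{2 \cdot 303}\right) - 454016 = \left(\frac{1}{2} + 303 + \frac{5}{2} \cdot \frac{1}{303}\right) - 454016 = \left(\frac{1}{2} + 303 + \frac{5}{606}\right) - 454016 = \frac{91963}{303} - 454016 = - \frac{137474885}{303}$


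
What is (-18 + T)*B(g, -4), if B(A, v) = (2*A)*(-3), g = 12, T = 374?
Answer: -25632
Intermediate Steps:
B(A, v) = -6*A
(-18 + T)*B(g, -4) = (-18 + 374)*(-6*12) = 356*(-72) = -25632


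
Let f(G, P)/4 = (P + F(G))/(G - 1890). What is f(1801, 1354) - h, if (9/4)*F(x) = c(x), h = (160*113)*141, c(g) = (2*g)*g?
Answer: -2145817256/801 ≈ -2.6789e+6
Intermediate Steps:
c(g) = 2*g²
h = 2549280 (h = 18080*141 = 2549280)
F(x) = 8*x²/9 (F(x) = 4*(2*x²)/9 = 8*x²/9)
f(G, P) = 4*(P + 8*G²/9)/(-1890 + G) (f(G, P) = 4*((P + 8*G²/9)/(G - 1890)) = 4*((P + 8*G²/9)/(-1890 + G)) = 4*(P + 8*G²/9)/(-1890 + G))
f(1801, 1354) - h = 4*(8*1801² + 9*1354)/(9*(-1890 + 1801)) - 1*2549280 = (4/9)*(8*3243601 + 12186)/(-89) - 2549280 = (4/9)*(-1/89)*(25948808 + 12186) - 2549280 = (4/9)*(-1/89)*25960994 - 2549280 = -103843976/801 - 2549280 = -2145817256/801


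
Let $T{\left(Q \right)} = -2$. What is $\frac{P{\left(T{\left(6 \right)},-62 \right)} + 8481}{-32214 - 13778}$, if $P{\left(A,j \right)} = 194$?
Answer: $- \frac{8675}{45992} \approx -0.18862$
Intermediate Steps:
$\frac{P{\left(T{\left(6 \right)},-62 \right)} + 8481}{-32214 - 13778} = \frac{194 + 8481}{-32214 - 13778} = \frac{8675}{-45992} = 8675 \left(- \frac{1}{45992}\right) = - \frac{8675}{45992}$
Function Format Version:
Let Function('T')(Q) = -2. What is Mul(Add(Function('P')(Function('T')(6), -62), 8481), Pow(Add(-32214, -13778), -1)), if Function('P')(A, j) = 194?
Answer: Rational(-8675, 45992) ≈ -0.18862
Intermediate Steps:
Mul(Add(Function('P')(Function('T')(6), -62), 8481), Pow(Add(-32214, -13778), -1)) = Mul(Add(194, 8481), Pow(Add(-32214, -13778), -1)) = Mul(8675, Pow(-45992, -1)) = Mul(8675, Rational(-1, 45992)) = Rational(-8675, 45992)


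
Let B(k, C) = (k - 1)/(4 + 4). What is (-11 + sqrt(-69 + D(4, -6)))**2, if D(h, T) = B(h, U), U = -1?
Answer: 419/8 - 33*I*sqrt(122)/2 ≈ 52.375 - 182.25*I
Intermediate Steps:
B(k, C) = -1/8 + k/8 (B(k, C) = (-1 + k)/8 = (-1 + k)*(1/8) = -1/8 + k/8)
D(h, T) = -1/8 + h/8
(-11 + sqrt(-69 + D(4, -6)))**2 = (-11 + sqrt(-69 + (-1/8 + (1/8)*4)))**2 = (-11 + sqrt(-69 + (-1/8 + 1/2)))**2 = (-11 + sqrt(-69 + 3/8))**2 = (-11 + sqrt(-549/8))**2 = (-11 + 3*I*sqrt(122)/4)**2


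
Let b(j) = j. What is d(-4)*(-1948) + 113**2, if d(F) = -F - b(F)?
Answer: -2815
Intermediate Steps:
d(F) = -2*F (d(F) = -F - F = -2*F)
d(-4)*(-1948) + 113**2 = -2*(-4)*(-1948) + 113**2 = 8*(-1948) + 12769 = -15584 + 12769 = -2815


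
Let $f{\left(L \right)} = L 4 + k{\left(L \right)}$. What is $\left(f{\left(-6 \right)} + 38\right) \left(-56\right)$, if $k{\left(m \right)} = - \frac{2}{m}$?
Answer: $- \frac{2408}{3} \approx -802.67$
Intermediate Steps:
$f{\left(L \right)} = - \frac{2}{L} + 4 L$ ($f{\left(L \right)} = L 4 - \frac{2}{L} = 4 L - \frac{2}{L} = - \frac{2}{L} + 4 L$)
$\left(f{\left(-6 \right)} + 38\right) \left(-56\right) = \left(\left(- \frac{2}{-6} + 4 \left(-6\right)\right) + 38\right) \left(-56\right) = \left(\left(\left(-2\right) \left(- \frac{1}{6}\right) - 24\right) + 38\right) \left(-56\right) = \left(\left(\frac{1}{3} - 24\right) + 38\right) \left(-56\right) = \left(- \frac{71}{3} + 38\right) \left(-56\right) = \frac{43}{3} \left(-56\right) = - \frac{2408}{3}$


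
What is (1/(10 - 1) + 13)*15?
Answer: 590/3 ≈ 196.67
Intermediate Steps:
(1/(10 - 1) + 13)*15 = (1/9 + 13)*15 = (118/9)*15 = 590/3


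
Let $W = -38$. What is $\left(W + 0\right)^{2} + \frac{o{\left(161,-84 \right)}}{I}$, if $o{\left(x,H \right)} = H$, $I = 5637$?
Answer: $\frac{2713248}{1879} \approx 1444.0$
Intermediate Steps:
$\left(W + 0\right)^{2} + \frac{o{\left(161,-84 \right)}}{I} = \left(-38 + 0\right)^{2} - \frac{84}{5637} = \left(-38\right)^{2} - \frac{28}{1879} = 1444 - \frac{28}{1879} = \frac{2713248}{1879}$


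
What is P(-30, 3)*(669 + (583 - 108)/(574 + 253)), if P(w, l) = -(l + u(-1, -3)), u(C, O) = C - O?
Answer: -2768690/827 ≈ -3347.9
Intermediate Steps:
P(w, l) = -2 - l (P(w, l) = -(l + (-1 - 1*(-3))) = -(l + (-1 + 3)) = -(l + 2) = -(2 + l) = -2 - l)
P(-30, 3)*(669 + (583 - 108)/(574 + 253)) = (-2 - 1*3)*(669 + (583 - 108)/(574 + 253)) = (-2 - 3)*(669 + 475/827) = -5*(669 + 475*(1/827)) = -5*(669 + 475/827) = -5*553738/827 = -2768690/827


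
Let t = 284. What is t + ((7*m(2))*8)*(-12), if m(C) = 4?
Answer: -2404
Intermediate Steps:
t + ((7*m(2))*8)*(-12) = 284 + ((7*4)*8)*(-12) = 284 + (28*8)*(-12) = 284 + 224*(-12) = 284 - 2688 = -2404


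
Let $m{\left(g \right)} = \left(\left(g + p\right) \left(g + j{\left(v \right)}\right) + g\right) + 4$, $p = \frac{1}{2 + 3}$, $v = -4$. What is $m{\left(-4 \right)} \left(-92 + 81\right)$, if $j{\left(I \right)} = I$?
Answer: $- \frac{1672}{5} \approx -334.4$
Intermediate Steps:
$p = \frac{1}{5} \approx 0.2$
$m{\left(g \right)} = 4 + g + \left(-4 + g\right) \left(\frac{1}{5} + g\right)$ ($m{\left(g \right)} = \left(\left(g + \frac{1}{5}\right) \left(g - 4\right) + g\right) + 4 = \left(\left(\frac{1}{5} + g\right) \left(-4 + g\right) + g\right) + 4 = \left(\left(-4 + g\right) \left(\frac{1}{5} + g\right) + g\right) + 4 = \left(g + \left(-4 + g\right) \left(\frac{1}{5} + g\right)\right) + 4 = 4 + g + \left(-4 + g\right) \left(\frac{1}{5} + g\right)$)
$m{\left(-4 \right)} \left(-92 + 81\right) = \left(\frac{16}{5} + \left(-4\right)^{2} - - \frac{56}{5}\right) \left(-92 + 81\right) = \left(\frac{16}{5} + 16 + \frac{56}{5}\right) \left(-11\right) = \frac{152}{5} \left(-11\right) = - \frac{1672}{5}$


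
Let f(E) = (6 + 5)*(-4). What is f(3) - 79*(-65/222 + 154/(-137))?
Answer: 2066131/30414 ≈ 67.934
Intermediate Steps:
f(E) = -44 (f(E) = 11*(-4) = -44)
f(3) - 79*(-65/222 + 154/(-137)) = -44 - 79*(-65/222 + 154/(-137)) = -44 - 79*(-65*1/222 + 154*(-1/137)) = -44 - 79*(-65/222 - 154/137) = -44 - 79*(-43093/30414) = -44 + 3404347/30414 = 2066131/30414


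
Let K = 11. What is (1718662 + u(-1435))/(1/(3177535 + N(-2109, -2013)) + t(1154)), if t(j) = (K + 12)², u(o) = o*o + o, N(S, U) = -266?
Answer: 5999401934794/840387651 ≈ 7138.9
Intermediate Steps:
u(o) = o + o² (u(o) = o² + o = o + o²)
t(j) = 529 (t(j) = (11 + 12)² = 23² = 529)
(1718662 + u(-1435))/(1/(3177535 + N(-2109, -2013)) + t(1154)) = (1718662 - 1435*(1 - 1435))/(1/(3177535 - 266) + 529) = (1718662 - 1435*(-1434))/(1/3177269 + 529) = (1718662 + 2057790)/(1/3177269 + 529) = 3776452/(1680775302/3177269) = 3776452*(3177269/1680775302) = 5999401934794/840387651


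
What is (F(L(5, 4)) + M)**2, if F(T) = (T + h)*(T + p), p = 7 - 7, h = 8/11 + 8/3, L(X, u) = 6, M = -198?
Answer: 2427364/121 ≈ 20061.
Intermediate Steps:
h = 112/33 (h = 8*(1/11) + 8*(1/3) = 8/11 + 8/3 = 112/33 ≈ 3.3939)
p = 0
F(T) = T*(112/33 + T) (F(T) = (T + 112/33)*(T + 0) = (112/33 + T)*T = T*(112/33 + T))
(F(L(5, 4)) + M)**2 = ((1/33)*6*(112 + 33*6) - 198)**2 = ((1/33)*6*(112 + 198) - 198)**2 = ((1/33)*6*310 - 198)**2 = (620/11 - 198)**2 = (-1558/11)**2 = 2427364/121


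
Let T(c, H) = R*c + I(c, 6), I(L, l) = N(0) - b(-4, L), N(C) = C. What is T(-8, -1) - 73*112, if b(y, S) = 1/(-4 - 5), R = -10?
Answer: -72863/9 ≈ -8095.9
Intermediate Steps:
b(y, S) = -1/9 (b(y, S) = 1/(-9) = -1/9)
I(L, l) = 1/9 (I(L, l) = 0 - 1*(-1/9) = 0 + 1/9 = 1/9)
T(c, H) = 1/9 - 10*c (T(c, H) = -10*c + 1/9 = 1/9 - 10*c)
T(-8, -1) - 73*112 = (1/9 - 10*(-8)) - 73*112 = (1/9 + 80) - 8176 = 721/9 - 8176 = -72863/9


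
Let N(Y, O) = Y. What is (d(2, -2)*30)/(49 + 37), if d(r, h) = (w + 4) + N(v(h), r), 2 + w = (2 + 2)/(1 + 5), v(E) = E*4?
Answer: -80/43 ≈ -1.8605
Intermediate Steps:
v(E) = 4*E
w = -4/3 (w = -2 + (2 + 2)/(1 + 5) = -2 + 4/6 = -2 + 4*(⅙) = -2 + ⅔ = -4/3 ≈ -1.3333)
d(r, h) = 8/3 + 4*h (d(r, h) = (-4/3 + 4) + 4*h = 8/3 + 4*h)
(d(2, -2)*30)/(49 + 37) = ((8/3 + 4*(-2))*30)/(49 + 37) = ((8/3 - 8)*30)/86 = -16/3*30*(1/86) = -160*1/86 = -80/43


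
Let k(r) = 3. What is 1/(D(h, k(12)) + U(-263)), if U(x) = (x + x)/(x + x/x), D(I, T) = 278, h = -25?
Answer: 131/36681 ≈ 0.0035713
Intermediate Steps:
U(x) = 2*x/(1 + x) (U(x) = (2*x)/(x + 1) = (2*x)/(1 + x) = 2*x/(1 + x))
1/(D(h, k(12)) + U(-263)) = 1/(278 + 2*(-263)/(1 - 263)) = 1/(278 + 2*(-263)/(-262)) = 1/(278 + 2*(-263)*(-1/262)) = 1/(278 + 263/131) = 1/(36681/131) = 131/36681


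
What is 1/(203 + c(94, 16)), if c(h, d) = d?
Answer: 1/219 ≈ 0.0045662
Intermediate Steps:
1/(203 + c(94, 16)) = 1/(203 + 16) = 1/219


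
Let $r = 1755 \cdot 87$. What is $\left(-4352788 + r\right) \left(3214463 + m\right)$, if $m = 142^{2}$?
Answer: $-13585766566581$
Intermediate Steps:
$r = 152685$
$m = 20164$
$\left(-4352788 + r\right) \left(3214463 + m\right) = \left(-4352788 + 152685\right) \left(3214463 + 20164\right) = \left(-4200103\right) 3234627 = -13585766566581$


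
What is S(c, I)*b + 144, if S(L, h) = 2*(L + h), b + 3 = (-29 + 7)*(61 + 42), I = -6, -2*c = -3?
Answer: 20565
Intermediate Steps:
c = 3/2 (c = -1/2*(-3) = 3/2 ≈ 1.5000)
b = -2269 (b = -3 + (-29 + 7)*(61 + 42) = -3 - 22*103 = -3 - 2266 = -2269)
S(L, h) = 2*L + 2*h
S(c, I)*b + 144 = (2*(3/2) + 2*(-6))*(-2269) + 144 = (3 - 12)*(-2269) + 144 = -9*(-2269) + 144 = 20421 + 144 = 20565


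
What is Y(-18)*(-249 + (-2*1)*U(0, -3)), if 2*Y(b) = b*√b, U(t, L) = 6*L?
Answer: 5751*I*√2 ≈ 8133.1*I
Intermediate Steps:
Y(b) = b^(3/2)/2 (Y(b) = (b*√b)/2 = b^(3/2)/2)
Y(-18)*(-249 + (-2*1)*U(0, -3)) = ((-18)^(3/2)/2)*(-249 + (-2*1)*(6*(-3))) = ((-54*I*√2)/2)*(-249 - 2*(-18)) = (-27*I*√2)*(-249 + 36) = -27*I*√2*(-213) = 5751*I*√2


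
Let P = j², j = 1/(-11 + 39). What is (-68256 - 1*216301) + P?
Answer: -223092687/784 ≈ -2.8456e+5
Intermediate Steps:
j = 1/28 ≈ 0.035714
P = 1/784 (P = (1/28)² = 1/784 ≈ 0.0012755)
(-68256 - 1*216301) + P = (-68256 - 1*216301) + 1/784 = (-68256 - 216301) + 1/784 = -284557 + 1/784 = -223092687/784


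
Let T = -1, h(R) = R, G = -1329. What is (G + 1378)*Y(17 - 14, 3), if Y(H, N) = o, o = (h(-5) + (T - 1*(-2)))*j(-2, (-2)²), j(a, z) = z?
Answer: -784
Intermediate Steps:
o = -16 (o = (-5 + (-1 - 1*(-2)))*(-2)² = (-5 + (-1 + 2))*4 = (-5 + 1)*4 = -4*4 = -16)
Y(H, N) = -16
(G + 1378)*Y(17 - 14, 3) = (-1329 + 1378)*(-16) = 49*(-16) = -784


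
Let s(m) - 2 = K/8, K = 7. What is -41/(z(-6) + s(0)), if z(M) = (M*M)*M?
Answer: 328/1705 ≈ 0.19238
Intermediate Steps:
z(M) = M³ (z(M) = M²*M = M³)
s(m) = 23/8 (s(m) = 2 + 7/8 = 23/8)
-41/(z(-6) + s(0)) = -41/((-6)³ + 23/8) = -41/(-216 + 23/8) = -41/(-1705/8) = -8/1705*(-41) = 328/1705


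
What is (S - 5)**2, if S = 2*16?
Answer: 729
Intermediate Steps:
S = 32
(S - 5)**2 = (32 - 5)**2 = 27**2 = 729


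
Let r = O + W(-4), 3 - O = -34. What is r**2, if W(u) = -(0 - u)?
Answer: 1089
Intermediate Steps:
W(u) = u (W(u) = -(-1)*u = u)
O = 37 (O = 3 - 1*(-34) = 3 + 34 = 37)
r = 33 (r = 37 - 4 = 33)
r**2 = 33**2 = 1089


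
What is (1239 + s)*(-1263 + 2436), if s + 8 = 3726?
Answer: 5814561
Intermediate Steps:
s = 3718 (s = -8 + 3726 = 3718)
(1239 + s)*(-1263 + 2436) = (1239 + 3718)*(-1263 + 2436) = 4957*1173 = 5814561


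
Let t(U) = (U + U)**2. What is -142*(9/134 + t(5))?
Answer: -952039/67 ≈ -14210.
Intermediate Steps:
t(U) = 4*U**2 (t(U) = (2*U)**2 = 4*U**2)
-142*(9/134 + t(5)) = -142*(9/134 + 4*5**2) = -142*(9*(1/134) + 4*25) = -142*(9/134 + 100) = -142*13409/134 = -952039/67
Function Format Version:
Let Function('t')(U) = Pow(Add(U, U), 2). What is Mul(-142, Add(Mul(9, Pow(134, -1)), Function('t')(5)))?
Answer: Rational(-952039, 67) ≈ -14210.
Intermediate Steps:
Function('t')(U) = Mul(4, Pow(U, 2)) (Function('t')(U) = Pow(Mul(2, U), 2) = Mul(4, Pow(U, 2)))
Mul(-142, Add(Mul(9, Pow(134, -1)), Function('t')(5))) = Mul(-142, Add(Mul(9, Pow(134, -1)), Mul(4, Pow(5, 2)))) = Mul(-142, Add(Mul(9, Rational(1, 134)), Mul(4, 25))) = Mul(-142, Add(Rational(9, 134), 100)) = Mul(-142, Rational(13409, 134)) = Rational(-952039, 67)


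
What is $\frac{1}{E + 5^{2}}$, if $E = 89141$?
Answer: $\frac{1}{89166} \approx 1.1215 \cdot 10^{-5}$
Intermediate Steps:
$\frac{1}{E + 5^{2}} = \frac{1}{89141 + 5^{2}} = \frac{1}{89141 + 25} = \frac{1}{89166}$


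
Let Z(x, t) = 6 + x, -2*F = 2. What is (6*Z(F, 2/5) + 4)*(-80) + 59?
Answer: -2661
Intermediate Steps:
F = -1 (F = -1/2*2 = -1)
(6*Z(F, 2/5) + 4)*(-80) + 59 = (6*(6 - 1) + 4)*(-80) + 59 = (6*5 + 4)*(-80) + 59 = (30 + 4)*(-80) + 59 = 34*(-80) + 59 = -2720 + 59 = -2661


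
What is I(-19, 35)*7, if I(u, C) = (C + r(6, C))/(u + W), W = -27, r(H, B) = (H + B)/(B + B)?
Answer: -2491/460 ≈ -5.4152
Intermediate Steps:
r(H, B) = (B + H)/(2*B) (r(H, B) = (B + H)/((2*B)) = (B + H)*(1/(2*B)) = (B + H)/(2*B))
I(u, C) = (C + (6 + C)/(2*C))/(-27 + u) (I(u, C) = (C + (C + 6)/(2*C))/(u - 27) = (C + (6 + C)/(2*C))/(-27 + u))
I(-19, 35)*7 = ((3 + 35**2 + (1/2)*35)/(35*(-27 - 19)))*7 = ((1/35)*(3 + 1225 + 35/2)/(-46))*7 = ((1/35)*(-1/46)*(2491/2))*7 = -2491/3220*7 = -2491/460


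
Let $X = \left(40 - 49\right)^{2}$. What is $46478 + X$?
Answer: $46559$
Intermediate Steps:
$X = 81$ ($X = \left(-9\right)^{2} = 81$)
$46478 + X = 46478 + 81 = 46559$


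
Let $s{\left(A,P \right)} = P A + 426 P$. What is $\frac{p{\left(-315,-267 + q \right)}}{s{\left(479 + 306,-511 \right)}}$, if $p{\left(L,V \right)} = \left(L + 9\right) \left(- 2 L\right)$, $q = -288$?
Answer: $\frac{27540}{88403} \approx 0.31153$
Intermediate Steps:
$s{\left(A,P \right)} = 426 P + A P$ ($s{\left(A,P \right)} = A P + 426 P = 426 P + A P$)
$p{\left(L,V \right)} = - 2 L \left(9 + L\right)$ ($p{\left(L,V \right)} = \left(9 + L\right) \left(- 2 L\right) = - 2 L \left(9 + L\right)$)
$\frac{p{\left(-315,-267 + q \right)}}{s{\left(479 + 306,-511 \right)}} = \frac{\left(-2\right) \left(-315\right) \left(9 - 315\right)}{\left(-511\right) \left(426 + \left(479 + 306\right)\right)} = \frac{\left(-2\right) \left(-315\right) \left(-306\right)}{\left(-511\right) \left(426 + 785\right)} = - \frac{192780}{\left(-511\right) 1211} = - \frac{192780}{-618821} = \left(-192780\right) \left(- \frac{1}{618821}\right) = \frac{27540}{88403}$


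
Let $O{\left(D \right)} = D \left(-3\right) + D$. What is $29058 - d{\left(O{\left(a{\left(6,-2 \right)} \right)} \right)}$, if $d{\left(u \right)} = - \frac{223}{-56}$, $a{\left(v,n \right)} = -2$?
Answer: $\frac{1627025}{56} \approx 29054.0$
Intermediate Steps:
$O{\left(D \right)} = - 2 D$ ($O{\left(D \right)} = - 3 D + D = - 2 D$)
$d{\left(u \right)} = \frac{223}{56}$ ($d{\left(u \right)} = \left(-223\right) \left(- \frac{1}{56}\right) = \frac{223}{56}$)
$29058 - d{\left(O{\left(a{\left(6,-2 \right)} \right)} \right)} = 29058 - \frac{223}{56} = \frac{1627025}{56}$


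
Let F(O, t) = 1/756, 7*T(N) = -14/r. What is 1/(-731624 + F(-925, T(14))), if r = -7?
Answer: -756/553107743 ≈ -1.3668e-6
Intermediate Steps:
T(N) = 2/7 (T(N) = (-14/(-7))/7 = (-14*(-⅐))/7 = (⅐)*2 = 2/7)
F(O, t) = 1/756
1/(-731624 + F(-925, T(14))) = 1/(-731624 + 1/756) = 1/(-553107743/756) = -756/553107743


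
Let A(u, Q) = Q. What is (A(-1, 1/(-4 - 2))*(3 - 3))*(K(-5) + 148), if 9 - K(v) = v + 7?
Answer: 0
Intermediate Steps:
K(v) = 2 - v (K(v) = 9 - (v + 7) = 9 - (7 + v) = 9 + (-7 - v) = 2 - v)
(A(-1, 1/(-4 - 2))*(3 - 3))*(K(-5) + 148) = ((3 - 3)/(-4 - 2))*((2 - 1*(-5)) + 148) = (0/(-6))*((2 + 5) + 148) = (-1/6*0)*(7 + 148) = 0*155 = 0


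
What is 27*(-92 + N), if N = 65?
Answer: -729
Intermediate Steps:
27*(-92 + N) = 27*(-92 + 65) = 27*(-27) = -729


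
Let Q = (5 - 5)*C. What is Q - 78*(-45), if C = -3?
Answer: 3510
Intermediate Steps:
Q = 0 (Q = (5 - 5)*(-3) = 0*(-3) = 0)
Q - 78*(-45) = 0 - 78*(-45) = 0 + 3510 = 3510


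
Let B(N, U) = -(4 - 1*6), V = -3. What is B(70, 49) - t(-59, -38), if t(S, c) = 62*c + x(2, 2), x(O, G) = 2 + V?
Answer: 2359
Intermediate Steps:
x(O, G) = -1 (x(O, G) = 2 - 3 = -1)
t(S, c) = -1 + 62*c (t(S, c) = 62*c - 1 = -1 + 62*c)
B(N, U) = 2 (B(N, U) = -(4 - 6) = -1*(-2) = 2)
B(70, 49) - t(-59, -38) = 2 - (-1 + 62*(-38)) = 2 - (-1 - 2356) = 2 - 1*(-2357) = 2 + 2357 = 2359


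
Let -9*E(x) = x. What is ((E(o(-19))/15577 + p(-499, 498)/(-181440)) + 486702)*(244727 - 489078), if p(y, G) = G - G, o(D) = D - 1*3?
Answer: -16672609602893308/140193 ≈ -1.1893e+11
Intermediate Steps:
o(D) = -3 + D (o(D) = D - 3 = -3 + D)
E(x) = -x/9
p(y, G) = 0
((E(o(-19))/15577 + p(-499, 498)/(-181440)) + 486702)*(244727 - 489078) = ((-(-3 - 19)/9/15577 + 0/(-181440)) + 486702)*(244727 - 489078) = ((-⅑*(-22)*(1/15577) + 0*(-1/181440)) + 486702)*(-244351) = (((22/9)*(1/15577) + 0) + 486702)*(-244351) = ((22/140193 + 0) + 486702)*(-244351) = (22/140193 + 486702)*(-244351) = (68232213508/140193)*(-244351) = -16672609602893308/140193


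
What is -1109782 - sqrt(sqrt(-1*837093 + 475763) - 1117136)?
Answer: -1109782 - sqrt(-1117136 + I*sqrt(361330)) ≈ -1.1098e+6 - 1056.9*I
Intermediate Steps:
-1109782 - sqrt(sqrt(-1*837093 + 475763) - 1117136) = -1109782 - sqrt(sqrt(-837093 + 475763) - 1117136) = -1109782 - sqrt(sqrt(-361330) - 1117136) = -1109782 - sqrt(I*sqrt(361330) - 1117136) = -1109782 - sqrt(-1117136 + I*sqrt(361330))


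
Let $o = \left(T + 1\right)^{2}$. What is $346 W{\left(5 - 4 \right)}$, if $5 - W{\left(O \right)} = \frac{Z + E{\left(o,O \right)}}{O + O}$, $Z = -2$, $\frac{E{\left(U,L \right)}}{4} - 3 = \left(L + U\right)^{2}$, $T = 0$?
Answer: $-2768$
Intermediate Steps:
$o = 1$ ($o = \left(0 + 1\right)^{2} = 1^{2} = 1$)
$E{\left(U,L \right)} = 12 + 4 \left(L + U\right)^{2}$
$W{\left(O \right)} = 5 - \frac{10 + 4 \left(1 + O\right)^{2}}{2 O}$ ($W{\left(O \right)} = 5 - \frac{-2 + \left(12 + 4 \left(O + 1\right)^{2}\right)}{O + O} = 5 - \frac{-2 + \left(12 + 4 \left(1 + O\right)^{2}\right)}{2 O} = 5 - \left(10 + 4 \left(1 + O\right)^{2}\right) \frac{1}{2 O} = 5 - \frac{10 + 4 \left(1 + O\right)^{2}}{2 O}$)
$346 W{\left(5 - 4 \right)} = 346 \left(1 - \frac{7}{5 - 4} - 2 \left(5 - 4\right)\right) = 346 \left(1 - \frac{7}{1} - 2\right) = 346 \left(1 - 7 - 2\right) = 346 \left(-8\right) = -2768$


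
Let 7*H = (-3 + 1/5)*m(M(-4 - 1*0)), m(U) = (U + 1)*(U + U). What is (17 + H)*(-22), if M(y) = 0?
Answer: -374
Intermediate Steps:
m(U) = 2*U*(1 + U) (m(U) = (1 + U)*(2*U) = 2*U*(1 + U))
H = 0 (H = ((-3 + 1/5)*(2*0*(1 + 0)))/7 = ((-3 + 1/5)*(2*0*1))/7 = (-14/5*0)/7 = (1/7)*0 = 0)
(17 + H)*(-22) = (17 + 0)*(-22) = 17*(-22) = -374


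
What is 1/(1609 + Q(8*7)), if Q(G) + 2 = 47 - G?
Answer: 1/1598 ≈ 0.00062578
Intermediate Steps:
Q(G) = 45 - G (Q(G) = -2 + (47 - G) = 45 - G)
1/(1609 + Q(8*7)) = 1/(1609 + (45 - 8*7)) = 1/(1609 + (45 - 1*56)) = 1/(1609 + (45 - 56)) = 1/(1609 - 11) = 1/1598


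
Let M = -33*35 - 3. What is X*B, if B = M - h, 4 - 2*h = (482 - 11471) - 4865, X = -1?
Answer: 9087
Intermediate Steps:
M = -1158 (M = -1155 - 3 = -1158)
h = 7929 (h = 2 - ((482 - 11471) - 4865)/2 = 2 - (-10989 - 4865)/2 = 2 - ½*(-15854) = 2 + 7927 = 7929)
B = -9087 (B = -1158 - 1*7929 = -1158 - 7929 = -9087)
X*B = -1*(-9087) = 9087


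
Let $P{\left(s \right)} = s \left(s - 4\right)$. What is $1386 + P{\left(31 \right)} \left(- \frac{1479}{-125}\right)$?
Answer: $\frac{1411173}{125} \approx 11289.0$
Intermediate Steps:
$P{\left(s \right)} = s \left(-4 + s\right)$
$1386 + P{\left(31 \right)} \left(- \frac{1479}{-125}\right) = 1386 + 31 \left(-4 + 31\right) \left(- \frac{1479}{-125}\right) = 1386 + 31 \cdot 27 \left(\left(-1479\right) \left(- \frac{1}{125}\right)\right) = 1386 + 837 \cdot \frac{1479}{125} = 1386 + \frac{1237923}{125} = \frac{1411173}{125}$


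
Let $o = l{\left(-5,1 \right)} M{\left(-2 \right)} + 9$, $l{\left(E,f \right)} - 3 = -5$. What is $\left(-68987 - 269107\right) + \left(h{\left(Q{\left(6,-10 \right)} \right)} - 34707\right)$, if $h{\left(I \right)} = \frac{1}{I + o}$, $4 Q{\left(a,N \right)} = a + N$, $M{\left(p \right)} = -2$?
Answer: $- \frac{4473611}{12} \approx -3.728 \cdot 10^{5}$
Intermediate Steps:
$l{\left(E,f \right)} = -2$ ($l{\left(E,f \right)} = 3 - 5 = -2$)
$Q{\left(a,N \right)} = \frac{N}{4} + \frac{a}{4}$ ($Q{\left(a,N \right)} = \frac{a + N}{4} = \frac{N + a}{4} = \frac{N}{4} + \frac{a}{4}$)
$o = 13$ ($o = \left(-2\right) \left(-2\right) + 9 = 4 + 9 = 13$)
$h{\left(I \right)} = \frac{1}{13 + I}$ ($h{\left(I \right)} = \frac{1}{I + 13} = \frac{1}{13 + I}$)
$\left(-68987 - 269107\right) + \left(h{\left(Q{\left(6,-10 \right)} \right)} - 34707\right) = \left(-68987 - 269107\right) + \left(\frac{1}{13 + \left(\frac{1}{4} \left(-10\right) + \frac{1}{4} \cdot 6\right)} - 34707\right) = -338094 + \left(\frac{1}{13 + \left(- \frac{5}{2} + \frac{3}{2}\right)} - 34707\right) = -338094 - \left(34707 - \frac{1}{13 - 1}\right) = -338094 - \left(34707 - \frac{1}{12}\right) = -338094 + \left(\frac{1}{12} - 34707\right) = -338094 - \frac{416483}{12} = - \frac{4473611}{12}$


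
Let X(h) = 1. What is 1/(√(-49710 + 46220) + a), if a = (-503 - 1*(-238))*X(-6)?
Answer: -53/14743 - I*√3490/73715 ≈ -0.0035949 - 0.00080141*I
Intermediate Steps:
a = -265 (a = (-503 - 1*(-238))*1 = (-503 + 238)*1 = -265*1 = -265)
1/(√(-49710 + 46220) + a) = 1/(√(-49710 + 46220) - 265) = 1/(√(-3490) - 265) = 1/(I*√3490 - 265) = 1/(-265 + I*√3490)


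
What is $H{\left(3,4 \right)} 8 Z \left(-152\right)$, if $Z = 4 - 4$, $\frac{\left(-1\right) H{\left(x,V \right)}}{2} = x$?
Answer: $0$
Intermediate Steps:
$H{\left(x,V \right)} = - 2 x$
$Z = 0$
$H{\left(3,4 \right)} 8 Z \left(-152\right) = \left(-2\right) 3 \cdot 8 \cdot 0 \left(-152\right) = \left(-6\right) 8 \cdot 0 \left(-152\right) = \left(-48\right) 0 \left(-152\right) = 0 \left(-152\right) = 0$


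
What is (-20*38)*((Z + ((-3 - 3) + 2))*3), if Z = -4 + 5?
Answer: 6840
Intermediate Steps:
Z = 1
(-20*38)*((Z + ((-3 - 3) + 2))*3) = (-20*38)*((1 + ((-3 - 3) + 2))*3) = -760*(1 + (-6 + 2))*3 = -760*(1 - 4)*3 = -(-2280)*3 = -760*(-9) = 6840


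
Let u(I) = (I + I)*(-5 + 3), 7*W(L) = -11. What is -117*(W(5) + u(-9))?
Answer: -28197/7 ≈ -4028.1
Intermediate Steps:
W(L) = -11/7 (W(L) = (⅐)*(-11) = -11/7)
u(I) = -4*I (u(I) = (2*I)*(-2) = -4*I)
-117*(W(5) + u(-9)) = -117*(-11/7 - 4*(-9)) = -117*(-11/7 + 36) = -117*241/7 = -28197/7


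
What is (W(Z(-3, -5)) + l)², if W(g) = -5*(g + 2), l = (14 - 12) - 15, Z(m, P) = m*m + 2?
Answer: 6084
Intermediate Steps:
Z(m, P) = 2 + m² (Z(m, P) = m² + 2 = 2 + m²)
l = -13 (l = 2 - 15 = -13)
W(g) = -10 - 5*g (W(g) = -5*(2 + g) = -10 - 5*g)
(W(Z(-3, -5)) + l)² = ((-10 - 5*(2 + (-3)²)) - 13)² = ((-10 - 5*(2 + 9)) - 13)² = ((-10 - 5*11) - 13)² = ((-10 - 55) - 13)² = (-65 - 13)² = (-78)² = 6084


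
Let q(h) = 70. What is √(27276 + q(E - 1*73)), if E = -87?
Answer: 11*√226 ≈ 165.37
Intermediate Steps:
√(27276 + q(E - 1*73)) = √(27276 + 70) = √27346 = 11*√226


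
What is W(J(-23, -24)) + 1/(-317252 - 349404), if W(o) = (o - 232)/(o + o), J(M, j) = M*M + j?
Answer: 90998039/336661280 ≈ 0.27030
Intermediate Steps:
J(M, j) = j + M² (J(M, j) = M² + j = j + M²)
W(o) = (-232 + o)/(2*o) (W(o) = (-232 + o)/((2*o)) = (-232 + o)*(1/(2*o)) = (-232 + o)/(2*o))
W(J(-23, -24)) + 1/(-317252 - 349404) = (-232 + (-24 + (-23)²))/(2*(-24 + (-23)²)) + 1/(-317252 - 349404) = (-232 + (-24 + 529))/(2*(-24 + 529)) + 1/(-666656) = (½)*(-232 + 505)/505 - 1/666656 = (½)*(1/505)*273 - 1/666656 = 273/1010 - 1/666656 = 90998039/336661280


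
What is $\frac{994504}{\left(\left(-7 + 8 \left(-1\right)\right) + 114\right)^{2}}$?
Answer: $\frac{994504}{9801} \approx 101.47$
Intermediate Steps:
$\frac{994504}{\left(\left(-7 + 8 \left(-1\right)\right) + 114\right)^{2}} = \frac{994504}{\left(\left(-7 - 8\right) + 114\right)^{2}} = \frac{994504}{\left(-15 + 114\right)^{2}} = \frac{994504}{99^{2}} = \frac{994504}{9801}$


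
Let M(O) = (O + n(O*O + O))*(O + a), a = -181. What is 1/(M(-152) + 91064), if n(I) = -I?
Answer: 1/7784696 ≈ 1.2846e-7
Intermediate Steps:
M(O) = -O²*(-181 + O) (M(O) = (O - (O*O + O))*(O - 181) = (O - (O² + O))*(-181 + O) = (O - (O + O²))*(-181 + O) = (O + (-O - O²))*(-181 + O) = (-O²)*(-181 + O) = -O²*(-181 + O))
1/(M(-152) + 91064) = 1/((-152)²*(181 - 1*(-152)) + 91064) = 1/(23104*(181 + 152) + 91064) = 1/(23104*333 + 91064) = 1/(7693632 + 91064) = 1/7784696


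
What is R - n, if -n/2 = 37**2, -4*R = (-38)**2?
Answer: 2377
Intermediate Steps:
R = -361 (R = -1/4*(-38)**2 = -1/4*1444 = -361)
n = -2738 (n = -2*37**2 = -2*1369 = -2738)
R - n = -361 - 1*(-2738) = -361 + 2738 = 2377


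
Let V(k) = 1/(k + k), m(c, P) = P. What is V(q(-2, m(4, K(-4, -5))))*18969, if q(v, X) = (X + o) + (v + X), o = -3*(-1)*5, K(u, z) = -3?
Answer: 18969/14 ≈ 1354.9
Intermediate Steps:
o = 15 (o = 3*5 = 15)
q(v, X) = 15 + v + 2*X (q(v, X) = (X + 15) + (v + X) = (15 + X) + (X + v) = 15 + v + 2*X)
V(k) = 1/(2*k)
V(q(-2, m(4, K(-4, -5))))*18969 = (1/(2*(15 - 2 + 2*(-3))))*18969 = (1/(2*(15 - 2 - 6)))*18969 = ((½)/7)*18969 = ((½)*(⅐))*18969 = (1/14)*18969 = 18969/14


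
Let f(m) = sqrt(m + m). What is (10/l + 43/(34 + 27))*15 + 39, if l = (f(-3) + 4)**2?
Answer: 3*(-6565*I + 4032*sqrt(6))/(61*(-5*I + 4*sqrt(6))) ≈ 52.673 - 6.0731*I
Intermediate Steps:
f(m) = sqrt(2)*sqrt(m) (f(m) = sqrt(2*m) = sqrt(2)*sqrt(m))
l = (4 + I*sqrt(6))**2 (l = (sqrt(2)*sqrt(-3) + 4)**2 = (sqrt(2)*(I*sqrt(3)) + 4)**2 = (I*sqrt(6) + 4)**2 = (4 + I*sqrt(6))**2 ≈ 10.0 + 19.596*I)
(10/l + 43/(34 + 27))*15 + 39 = (10/((4 + I*sqrt(6))**2) + 43/(34 + 27))*15 + 39 = (10/(4 + I*sqrt(6))**2 + 43/61)*15 + 39 = (43/61 + 10/(4 + I*sqrt(6))**2)*15 + 39 = (645/61 + 150/(4 + I*sqrt(6))**2) + 39 = 3024/61 + 150/(4 + I*sqrt(6))**2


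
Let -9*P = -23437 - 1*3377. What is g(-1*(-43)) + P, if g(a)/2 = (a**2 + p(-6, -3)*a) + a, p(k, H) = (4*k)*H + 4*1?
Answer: 39898/3 ≈ 13299.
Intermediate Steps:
P = 8938/3 (P = -(-23437 - 1*3377)/9 = -(-23437 - 3377)/9 = -1/9*(-26814) = 8938/3 ≈ 2979.3)
p(k, H) = 4 + 4*H*k (p(k, H) = 4*H*k + 4 = 4 + 4*H*k)
g(a) = 2*a**2 + 154*a (g(a) = 2*((a**2 + (4 + 4*(-3)*(-6))*a) + a) = 2*((a**2 + (4 + 72)*a) + a) = 2*((a**2 + 76*a) + a) = 2*(a**2 + 77*a) = 2*a**2 + 154*a)
g(-1*(-43)) + P = 2*(-1*(-43))*(77 - 1*(-43)) + 8938/3 = 2*43*(77 + 43) + 8938/3 = 2*43*120 + 8938/3 = 10320 + 8938/3 = 39898/3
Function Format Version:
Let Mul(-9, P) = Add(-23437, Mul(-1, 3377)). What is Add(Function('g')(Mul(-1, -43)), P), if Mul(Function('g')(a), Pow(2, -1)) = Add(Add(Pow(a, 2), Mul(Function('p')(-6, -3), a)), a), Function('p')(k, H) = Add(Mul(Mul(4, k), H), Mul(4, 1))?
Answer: Rational(39898, 3) ≈ 13299.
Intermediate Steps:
P = Rational(8938, 3) (P = Mul(Rational(-1, 9), Add(-23437, Mul(-1, 3377))) = Mul(Rational(-1, 9), Add(-23437, -3377)) = Mul(Rational(-1, 9), -26814) = Rational(8938, 3) ≈ 2979.3)
Function('p')(k, H) = Add(4, Mul(4, H, k)) (Function('p')(k, H) = Add(Mul(4, H, k), 4) = Add(4, Mul(4, H, k)))
Function('g')(a) = Add(Mul(2, Pow(a, 2)), Mul(154, a)) (Function('g')(a) = Mul(2, Add(Add(Pow(a, 2), Mul(Add(4, Mul(4, -3, -6)), a)), a)) = Mul(2, Add(Add(Pow(a, 2), Mul(Add(4, 72), a)), a)) = Mul(2, Add(Add(Pow(a, 2), Mul(76, a)), a)) = Mul(2, Add(Pow(a, 2), Mul(77, a))) = Add(Mul(2, Pow(a, 2)), Mul(154, a)))
Add(Function('g')(Mul(-1, -43)), P) = Add(Mul(2, Mul(-1, -43), Add(77, Mul(-1, -43))), Rational(8938, 3)) = Add(Mul(2, 43, Add(77, 43)), Rational(8938, 3)) = Add(Mul(2, 43, 120), Rational(8938, 3)) = Add(10320, Rational(8938, 3)) = Rational(39898, 3)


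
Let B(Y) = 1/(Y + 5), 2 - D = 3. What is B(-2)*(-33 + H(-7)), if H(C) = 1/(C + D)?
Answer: -265/24 ≈ -11.042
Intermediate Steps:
D = -1 (D = 2 - 1*3 = 2 - 3 = -1)
B(Y) = 1/(5 + Y)
H(C) = 1/(-1 + C) (H(C) = 1/(C - 1) = 1/(-1 + C))
B(-2)*(-33 + H(-7)) = (-33 + 1/(-1 - 7))/(5 - 2) = (-33 + 1/(-8))/3 = (-33 - ⅛)/3 = (⅓)*(-265/8) = -265/24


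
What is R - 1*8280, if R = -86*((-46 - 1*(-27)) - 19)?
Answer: -5012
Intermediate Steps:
R = 3268 (R = -86*((-46 + 27) - 19) = -86*(-19 - 19) = -86*(-38) = 3268)
R - 1*8280 = 3268 - 1*8280 = 3268 - 8280 = -5012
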